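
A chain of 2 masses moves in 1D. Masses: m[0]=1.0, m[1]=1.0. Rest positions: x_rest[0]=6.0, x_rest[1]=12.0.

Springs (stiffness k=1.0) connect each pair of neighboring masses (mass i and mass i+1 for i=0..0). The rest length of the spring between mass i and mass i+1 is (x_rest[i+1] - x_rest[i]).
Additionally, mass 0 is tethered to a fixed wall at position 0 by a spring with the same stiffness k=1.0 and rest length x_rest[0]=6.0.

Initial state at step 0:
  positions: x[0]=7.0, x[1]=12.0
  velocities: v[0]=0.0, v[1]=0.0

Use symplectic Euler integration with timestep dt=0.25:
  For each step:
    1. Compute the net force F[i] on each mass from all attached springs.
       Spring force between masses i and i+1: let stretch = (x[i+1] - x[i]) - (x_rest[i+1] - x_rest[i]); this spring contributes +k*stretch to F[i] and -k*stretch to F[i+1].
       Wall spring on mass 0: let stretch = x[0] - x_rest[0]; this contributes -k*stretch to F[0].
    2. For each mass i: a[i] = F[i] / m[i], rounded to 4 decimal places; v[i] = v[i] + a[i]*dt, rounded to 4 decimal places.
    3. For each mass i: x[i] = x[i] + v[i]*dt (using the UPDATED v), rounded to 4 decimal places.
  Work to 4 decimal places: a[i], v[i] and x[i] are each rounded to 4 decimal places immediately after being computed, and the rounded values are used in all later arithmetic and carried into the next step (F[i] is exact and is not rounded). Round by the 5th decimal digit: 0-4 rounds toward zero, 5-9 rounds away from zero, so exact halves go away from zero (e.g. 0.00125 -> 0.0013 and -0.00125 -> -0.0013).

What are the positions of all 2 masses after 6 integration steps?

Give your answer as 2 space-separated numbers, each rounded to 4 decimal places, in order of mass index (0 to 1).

Step 0: x=[7.0000 12.0000] v=[0.0000 0.0000]
Step 1: x=[6.8750 12.0625] v=[-0.5000 0.2500]
Step 2: x=[6.6445 12.1758] v=[-0.9219 0.4531]
Step 3: x=[6.3445 12.3184] v=[-1.2002 0.5703]
Step 4: x=[6.0213 12.4626] v=[-1.2929 0.5768]
Step 5: x=[5.7243 12.5792] v=[-1.1879 0.4665]
Step 6: x=[5.4980 12.6424] v=[-0.9053 0.2528]

Answer: 5.4980 12.6424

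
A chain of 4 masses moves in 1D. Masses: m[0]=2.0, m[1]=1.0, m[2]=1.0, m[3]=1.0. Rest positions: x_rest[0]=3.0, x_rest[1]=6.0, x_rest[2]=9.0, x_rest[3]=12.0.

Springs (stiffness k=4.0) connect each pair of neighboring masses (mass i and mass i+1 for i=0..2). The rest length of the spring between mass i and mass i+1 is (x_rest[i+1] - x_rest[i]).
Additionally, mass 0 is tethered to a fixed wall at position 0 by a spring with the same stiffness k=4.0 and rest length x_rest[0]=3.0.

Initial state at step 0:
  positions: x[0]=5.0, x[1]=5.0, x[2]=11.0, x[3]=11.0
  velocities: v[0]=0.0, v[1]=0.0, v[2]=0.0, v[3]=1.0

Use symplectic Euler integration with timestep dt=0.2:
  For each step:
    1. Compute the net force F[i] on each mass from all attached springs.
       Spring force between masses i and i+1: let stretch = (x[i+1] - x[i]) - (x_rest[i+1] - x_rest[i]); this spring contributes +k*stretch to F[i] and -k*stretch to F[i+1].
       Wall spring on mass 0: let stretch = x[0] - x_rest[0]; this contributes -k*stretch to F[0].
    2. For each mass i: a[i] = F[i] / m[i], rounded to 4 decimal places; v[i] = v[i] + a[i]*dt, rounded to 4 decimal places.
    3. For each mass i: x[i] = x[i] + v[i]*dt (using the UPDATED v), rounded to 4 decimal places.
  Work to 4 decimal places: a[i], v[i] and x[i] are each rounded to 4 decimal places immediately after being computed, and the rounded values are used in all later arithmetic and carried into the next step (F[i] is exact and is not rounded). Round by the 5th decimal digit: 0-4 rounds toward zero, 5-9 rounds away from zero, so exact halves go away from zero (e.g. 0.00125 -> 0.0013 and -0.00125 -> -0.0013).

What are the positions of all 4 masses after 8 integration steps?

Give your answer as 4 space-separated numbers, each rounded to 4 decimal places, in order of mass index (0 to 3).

Step 0: x=[5.0000 5.0000 11.0000 11.0000] v=[0.0000 0.0000 0.0000 1.0000]
Step 1: x=[4.6000 5.9600 10.0400 11.6800] v=[-2.0000 4.8000 -4.8000 3.4000]
Step 2: x=[3.9408 7.3552 8.6896 12.5776] v=[-3.2960 6.9760 -6.7520 4.4880]
Step 3: x=[3.2395 8.4176 7.7478 13.3331] v=[-3.5066 5.3120 -4.7091 3.7776]
Step 4: x=[2.6933 8.5443 7.8068 13.6750] v=[-2.7312 0.6337 0.2950 1.7094]
Step 5: x=[2.3997 7.6169 8.9227 13.5580] v=[-1.4681 -4.6371 5.5796 -0.5852]
Step 6: x=[2.3315 6.0637 10.5713 13.1793] v=[-0.3411 -7.7662 8.2432 -1.8934]
Step 7: x=[2.3753 4.6345 11.9160 12.8633] v=[0.2192 -7.1459 6.7235 -1.5798]
Step 8: x=[2.4099 4.0089 12.2472 12.8758] v=[0.1728 -3.1281 1.6561 0.0624]

Answer: 2.4099 4.0089 12.2472 12.8758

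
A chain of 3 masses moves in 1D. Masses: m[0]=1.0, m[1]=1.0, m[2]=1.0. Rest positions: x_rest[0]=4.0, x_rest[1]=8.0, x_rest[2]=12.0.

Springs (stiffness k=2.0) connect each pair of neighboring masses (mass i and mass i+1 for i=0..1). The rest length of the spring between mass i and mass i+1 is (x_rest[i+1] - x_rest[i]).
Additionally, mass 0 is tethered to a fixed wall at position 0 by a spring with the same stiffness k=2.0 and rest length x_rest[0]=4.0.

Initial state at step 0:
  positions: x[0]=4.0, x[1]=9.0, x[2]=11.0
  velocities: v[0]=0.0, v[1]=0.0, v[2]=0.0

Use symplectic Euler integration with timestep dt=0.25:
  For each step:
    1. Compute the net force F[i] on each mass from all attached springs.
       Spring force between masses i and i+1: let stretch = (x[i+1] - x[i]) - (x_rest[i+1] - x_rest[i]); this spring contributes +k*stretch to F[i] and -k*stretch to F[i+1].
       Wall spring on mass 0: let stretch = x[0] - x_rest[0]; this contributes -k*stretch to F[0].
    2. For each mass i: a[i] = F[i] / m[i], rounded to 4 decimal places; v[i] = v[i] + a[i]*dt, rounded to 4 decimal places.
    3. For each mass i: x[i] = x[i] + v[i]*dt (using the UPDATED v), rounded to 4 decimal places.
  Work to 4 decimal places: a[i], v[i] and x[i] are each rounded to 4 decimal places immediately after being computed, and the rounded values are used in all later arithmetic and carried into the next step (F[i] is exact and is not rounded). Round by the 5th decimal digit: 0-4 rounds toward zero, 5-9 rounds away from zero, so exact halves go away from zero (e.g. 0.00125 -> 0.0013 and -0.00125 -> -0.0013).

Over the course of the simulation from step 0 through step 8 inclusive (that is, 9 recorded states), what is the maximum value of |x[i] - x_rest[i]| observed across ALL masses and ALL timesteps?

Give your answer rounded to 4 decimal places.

Answer: 1.0475

Derivation:
Step 0: x=[4.0000 9.0000 11.0000] v=[0.0000 0.0000 0.0000]
Step 1: x=[4.1250 8.6250 11.2500] v=[0.5000 -1.5000 1.0000]
Step 2: x=[4.2969 8.0156 11.6719] v=[0.6875 -2.4375 1.6875]
Step 3: x=[4.3965 7.3984 12.1368] v=[0.3984 -2.4687 1.8594]
Step 4: x=[4.3218 6.9983 12.5094] v=[-0.2989 -1.6005 1.4902]
Step 5: x=[4.0414 6.9525 12.6931] v=[-1.1216 -0.1832 0.7347]
Step 6: x=[3.6197 7.2604 12.6592] v=[-1.6868 1.2316 -0.1356]
Step 7: x=[3.2006 7.7881 12.4505] v=[-1.6763 2.1107 -0.8350]
Step 8: x=[2.9549 8.3252 12.1590] v=[-0.9829 2.1482 -1.1662]
Max displacement = 1.0475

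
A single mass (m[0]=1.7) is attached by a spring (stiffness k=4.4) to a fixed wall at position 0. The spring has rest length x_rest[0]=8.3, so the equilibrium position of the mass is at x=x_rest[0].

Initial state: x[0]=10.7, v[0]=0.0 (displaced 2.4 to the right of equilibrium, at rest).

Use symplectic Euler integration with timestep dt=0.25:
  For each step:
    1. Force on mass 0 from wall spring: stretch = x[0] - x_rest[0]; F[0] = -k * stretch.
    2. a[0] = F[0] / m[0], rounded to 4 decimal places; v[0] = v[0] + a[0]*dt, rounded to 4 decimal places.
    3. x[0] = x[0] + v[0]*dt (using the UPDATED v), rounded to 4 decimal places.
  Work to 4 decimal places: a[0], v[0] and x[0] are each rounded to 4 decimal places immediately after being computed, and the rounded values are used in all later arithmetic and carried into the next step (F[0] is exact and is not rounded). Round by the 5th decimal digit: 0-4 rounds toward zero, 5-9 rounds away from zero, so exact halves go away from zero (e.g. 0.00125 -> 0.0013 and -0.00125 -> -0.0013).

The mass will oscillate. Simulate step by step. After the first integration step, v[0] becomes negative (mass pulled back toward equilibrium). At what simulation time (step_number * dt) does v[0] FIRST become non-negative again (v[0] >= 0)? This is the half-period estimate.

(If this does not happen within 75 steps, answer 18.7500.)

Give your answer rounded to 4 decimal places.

Step 0: x=[10.7000] v=[0.0000]
Step 1: x=[10.3118] v=[-1.5530]
Step 2: x=[9.5981] v=[-2.8548]
Step 3: x=[8.6744] v=[-3.6948]
Step 4: x=[7.6901] v=[-3.9371]
Step 5: x=[6.8045] v=[-3.5425]
Step 6: x=[6.1608] v=[-2.5748]
Step 7: x=[5.8632] v=[-1.1906]
Step 8: x=[5.9598] v=[0.3862]
First v>=0 after going negative at step 8, time=2.0000

Answer: 2.0000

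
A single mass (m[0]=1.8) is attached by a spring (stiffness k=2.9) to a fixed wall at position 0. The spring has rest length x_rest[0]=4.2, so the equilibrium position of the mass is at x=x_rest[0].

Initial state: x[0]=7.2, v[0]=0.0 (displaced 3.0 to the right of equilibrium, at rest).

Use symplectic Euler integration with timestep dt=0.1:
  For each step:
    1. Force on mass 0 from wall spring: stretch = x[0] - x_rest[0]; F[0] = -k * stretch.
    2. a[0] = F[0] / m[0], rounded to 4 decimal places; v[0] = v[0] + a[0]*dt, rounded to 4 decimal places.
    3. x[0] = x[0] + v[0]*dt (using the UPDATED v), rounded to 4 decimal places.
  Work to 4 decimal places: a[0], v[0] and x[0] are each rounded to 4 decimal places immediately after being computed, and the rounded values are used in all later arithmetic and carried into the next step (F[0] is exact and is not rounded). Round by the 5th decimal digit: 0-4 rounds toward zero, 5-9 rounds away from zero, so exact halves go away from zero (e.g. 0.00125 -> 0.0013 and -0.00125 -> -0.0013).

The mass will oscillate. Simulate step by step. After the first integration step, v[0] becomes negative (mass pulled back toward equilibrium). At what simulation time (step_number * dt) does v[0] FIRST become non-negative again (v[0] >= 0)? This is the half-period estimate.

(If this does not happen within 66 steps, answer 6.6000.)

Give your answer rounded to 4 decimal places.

Answer: 2.5000

Derivation:
Step 0: x=[7.2000] v=[0.0000]
Step 1: x=[7.1517] v=[-0.4833]
Step 2: x=[7.0558] v=[-0.9589]
Step 3: x=[6.9139] v=[-1.4190]
Step 4: x=[6.7283] v=[-1.8562]
Step 5: x=[6.5020] v=[-2.2635]
Step 6: x=[6.2386] v=[-2.6344]
Step 7: x=[5.9423] v=[-2.9628]
Step 8: x=[5.6180] v=[-3.2435]
Step 9: x=[5.2708] v=[-3.4720]
Step 10: x=[4.9064] v=[-3.6445]
Step 11: x=[4.5306] v=[-3.7583]
Step 12: x=[4.1494] v=[-3.8116]
Step 13: x=[3.7691] v=[-3.8035]
Step 14: x=[3.3957] v=[-3.7341]
Step 15: x=[3.0353] v=[-3.6045]
Step 16: x=[2.6936] v=[-3.4169]
Step 17: x=[2.3762] v=[-3.1742]
Step 18: x=[2.0882] v=[-2.8804]
Step 19: x=[1.8342] v=[-2.5402]
Step 20: x=[1.6183] v=[-2.1590]
Step 21: x=[1.4440] v=[-1.7431]
Step 22: x=[1.3141] v=[-1.2991]
Step 23: x=[1.2307] v=[-0.8342]
Step 24: x=[1.1951] v=[-0.3558]
Step 25: x=[1.2079] v=[0.1283]
First v>=0 after going negative at step 25, time=2.5000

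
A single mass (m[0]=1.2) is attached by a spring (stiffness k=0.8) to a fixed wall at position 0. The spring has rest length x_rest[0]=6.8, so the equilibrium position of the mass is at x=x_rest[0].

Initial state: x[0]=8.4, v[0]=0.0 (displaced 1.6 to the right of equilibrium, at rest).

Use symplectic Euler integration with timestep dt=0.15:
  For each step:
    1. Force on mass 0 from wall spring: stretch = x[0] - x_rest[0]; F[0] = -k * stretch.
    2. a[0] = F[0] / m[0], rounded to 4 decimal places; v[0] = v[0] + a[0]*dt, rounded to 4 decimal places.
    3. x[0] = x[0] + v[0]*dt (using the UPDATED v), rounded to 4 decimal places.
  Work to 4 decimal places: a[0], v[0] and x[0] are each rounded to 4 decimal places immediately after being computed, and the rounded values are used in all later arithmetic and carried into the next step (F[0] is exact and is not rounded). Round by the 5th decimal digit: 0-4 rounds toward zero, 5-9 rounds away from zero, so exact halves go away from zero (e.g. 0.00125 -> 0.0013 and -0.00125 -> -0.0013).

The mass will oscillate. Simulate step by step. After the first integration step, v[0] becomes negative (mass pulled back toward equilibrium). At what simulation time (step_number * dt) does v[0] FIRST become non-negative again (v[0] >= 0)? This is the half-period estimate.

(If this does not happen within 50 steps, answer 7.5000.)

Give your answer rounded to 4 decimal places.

Answer: 3.9000

Derivation:
Step 0: x=[8.4000] v=[0.0000]
Step 1: x=[8.3760] v=[-0.1600]
Step 2: x=[8.3284] v=[-0.3176]
Step 3: x=[8.2578] v=[-0.4704]
Step 4: x=[8.1654] v=[-0.6162]
Step 5: x=[8.0525] v=[-0.7527]
Step 6: x=[7.9208] v=[-0.8780]
Step 7: x=[7.7723] v=[-0.9901]
Step 8: x=[7.6092] v=[-1.0873]
Step 9: x=[7.4340] v=[-1.1682]
Step 10: x=[7.2493] v=[-1.2316]
Step 11: x=[7.0578] v=[-1.2765]
Step 12: x=[6.8625] v=[-1.3023]
Step 13: x=[6.6662] v=[-1.3086]
Step 14: x=[6.4719] v=[-1.2952]
Step 15: x=[6.2825] v=[-1.2624]
Step 16: x=[6.1009] v=[-1.2107]
Step 17: x=[5.9298] v=[-1.1408]
Step 18: x=[5.7717] v=[-1.0538]
Step 19: x=[5.6291] v=[-0.9510]
Step 20: x=[5.5040] v=[-0.8339]
Step 21: x=[5.3984] v=[-0.7043]
Step 22: x=[5.3138] v=[-0.5641]
Step 23: x=[5.2515] v=[-0.4155]
Step 24: x=[5.2124] v=[-0.2607]
Step 25: x=[5.1971] v=[-0.1019]
Step 26: x=[5.2059] v=[0.0584]
First v>=0 after going negative at step 26, time=3.9000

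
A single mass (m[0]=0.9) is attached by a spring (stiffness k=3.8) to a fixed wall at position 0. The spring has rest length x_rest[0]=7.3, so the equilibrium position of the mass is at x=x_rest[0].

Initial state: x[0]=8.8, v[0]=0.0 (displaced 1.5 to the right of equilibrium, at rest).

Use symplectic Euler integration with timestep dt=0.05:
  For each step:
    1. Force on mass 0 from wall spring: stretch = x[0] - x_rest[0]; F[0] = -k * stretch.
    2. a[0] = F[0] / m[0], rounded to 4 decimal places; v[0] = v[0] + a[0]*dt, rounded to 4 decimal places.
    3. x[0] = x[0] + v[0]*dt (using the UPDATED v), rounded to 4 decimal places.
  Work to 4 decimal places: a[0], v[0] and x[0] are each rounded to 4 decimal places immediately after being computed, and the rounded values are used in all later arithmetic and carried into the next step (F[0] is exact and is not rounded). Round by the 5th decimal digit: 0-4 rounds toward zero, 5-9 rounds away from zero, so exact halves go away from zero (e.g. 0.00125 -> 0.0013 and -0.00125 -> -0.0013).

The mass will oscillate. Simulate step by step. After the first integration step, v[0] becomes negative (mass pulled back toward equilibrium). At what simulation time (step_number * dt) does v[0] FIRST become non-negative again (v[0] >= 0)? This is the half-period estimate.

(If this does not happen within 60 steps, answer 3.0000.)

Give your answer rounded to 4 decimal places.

Step 0: x=[8.8000] v=[0.0000]
Step 1: x=[8.7842] v=[-0.3167]
Step 2: x=[8.7527] v=[-0.6300]
Step 3: x=[8.7059] v=[-0.9367]
Step 4: x=[8.6442] v=[-1.2335]
Step 5: x=[8.5683] v=[-1.5173]
Step 6: x=[8.4790] v=[-1.7851]
Step 7: x=[8.3773] v=[-2.0340]
Step 8: x=[8.2642] v=[-2.2614]
Step 9: x=[8.1410] v=[-2.4650]
Step 10: x=[8.0089] v=[-2.6425]
Step 11: x=[7.8693] v=[-2.7922]
Step 12: x=[7.7237] v=[-2.9124]
Step 13: x=[7.5736] v=[-3.0019]
Step 14: x=[7.4206] v=[-3.0597]
Step 15: x=[7.2663] v=[-3.0852]
Step 16: x=[7.1124] v=[-3.0781]
Step 17: x=[6.9605] v=[-3.0385]
Step 18: x=[6.8122] v=[-2.9668]
Step 19: x=[6.6690] v=[-2.8638]
Step 20: x=[6.5325] v=[-2.7306]
Step 21: x=[6.4041] v=[-2.5686]
Step 22: x=[6.2851] v=[-2.3795]
Step 23: x=[6.1768] v=[-2.1652]
Step 24: x=[6.0804] v=[-1.9281]
Step 25: x=[5.9969] v=[-1.6706]
Step 26: x=[5.9271] v=[-1.3955]
Step 27: x=[5.8718] v=[-1.1057]
Step 28: x=[5.8316] v=[-0.8042]
Step 29: x=[5.8069] v=[-0.4942]
Step 30: x=[5.7980] v=[-0.1790]
Step 31: x=[5.8049] v=[0.1381]
First v>=0 after going negative at step 31, time=1.5500

Answer: 1.5500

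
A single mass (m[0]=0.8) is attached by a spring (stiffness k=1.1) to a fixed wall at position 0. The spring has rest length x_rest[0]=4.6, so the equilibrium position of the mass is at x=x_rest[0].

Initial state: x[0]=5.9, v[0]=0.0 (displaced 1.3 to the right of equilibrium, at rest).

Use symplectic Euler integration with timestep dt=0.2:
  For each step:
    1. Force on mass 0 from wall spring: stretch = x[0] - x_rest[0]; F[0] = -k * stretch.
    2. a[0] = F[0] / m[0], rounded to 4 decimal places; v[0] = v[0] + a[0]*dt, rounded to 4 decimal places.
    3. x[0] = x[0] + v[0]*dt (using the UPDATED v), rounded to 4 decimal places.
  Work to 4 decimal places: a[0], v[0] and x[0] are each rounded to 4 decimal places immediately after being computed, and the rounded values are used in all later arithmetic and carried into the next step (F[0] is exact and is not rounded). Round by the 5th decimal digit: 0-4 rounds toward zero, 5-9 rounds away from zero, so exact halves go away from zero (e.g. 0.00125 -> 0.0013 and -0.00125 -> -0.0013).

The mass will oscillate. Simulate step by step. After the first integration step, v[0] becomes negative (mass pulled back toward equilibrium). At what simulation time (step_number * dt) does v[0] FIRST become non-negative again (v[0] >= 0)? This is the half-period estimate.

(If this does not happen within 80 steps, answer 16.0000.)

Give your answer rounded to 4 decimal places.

Answer: 2.8000

Derivation:
Step 0: x=[5.9000] v=[0.0000]
Step 1: x=[5.8285] v=[-0.3575]
Step 2: x=[5.6894] v=[-0.6953]
Step 3: x=[5.4904] v=[-0.9949]
Step 4: x=[5.2424] v=[-1.2398]
Step 5: x=[4.9591] v=[-1.4165]
Step 6: x=[4.6560] v=[-1.5153]
Step 7: x=[4.3499] v=[-1.5307]
Step 8: x=[4.0575] v=[-1.4619]
Step 9: x=[3.7950] v=[-1.3127]
Step 10: x=[3.5767] v=[-1.0913]
Step 11: x=[3.4147] v=[-0.8099]
Step 12: x=[3.3179] v=[-0.4839]
Step 13: x=[3.2916] v=[-0.1313]
Step 14: x=[3.3373] v=[0.2285]
First v>=0 after going negative at step 14, time=2.8000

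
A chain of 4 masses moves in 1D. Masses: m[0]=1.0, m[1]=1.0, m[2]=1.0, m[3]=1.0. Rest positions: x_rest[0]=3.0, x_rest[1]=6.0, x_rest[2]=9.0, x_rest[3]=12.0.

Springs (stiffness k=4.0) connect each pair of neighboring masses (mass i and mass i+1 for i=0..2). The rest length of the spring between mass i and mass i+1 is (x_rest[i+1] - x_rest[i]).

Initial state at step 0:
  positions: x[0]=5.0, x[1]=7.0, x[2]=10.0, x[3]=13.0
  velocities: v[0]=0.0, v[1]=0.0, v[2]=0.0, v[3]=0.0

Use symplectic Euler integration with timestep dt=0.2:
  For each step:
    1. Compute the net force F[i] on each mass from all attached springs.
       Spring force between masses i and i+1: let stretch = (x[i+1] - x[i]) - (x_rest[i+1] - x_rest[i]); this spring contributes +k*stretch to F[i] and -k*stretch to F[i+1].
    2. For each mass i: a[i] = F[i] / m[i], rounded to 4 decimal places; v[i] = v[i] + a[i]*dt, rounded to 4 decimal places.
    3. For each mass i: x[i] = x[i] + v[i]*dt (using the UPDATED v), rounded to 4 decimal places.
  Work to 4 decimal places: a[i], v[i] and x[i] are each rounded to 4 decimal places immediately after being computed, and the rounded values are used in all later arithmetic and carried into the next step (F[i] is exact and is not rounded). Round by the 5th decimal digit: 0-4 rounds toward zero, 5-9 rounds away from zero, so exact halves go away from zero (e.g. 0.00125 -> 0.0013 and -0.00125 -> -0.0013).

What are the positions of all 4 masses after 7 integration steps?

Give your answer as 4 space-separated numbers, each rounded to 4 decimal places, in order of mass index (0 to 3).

Step 0: x=[5.0000 7.0000 10.0000 13.0000] v=[0.0000 0.0000 0.0000 0.0000]
Step 1: x=[4.8400 7.1600 10.0000 13.0000] v=[-0.8000 0.8000 0.0000 0.0000]
Step 2: x=[4.5712 7.4032 10.0256 13.0000] v=[-1.3440 1.2160 0.1280 0.0000]
Step 3: x=[4.2755 7.6129 10.1075 13.0041] v=[-1.4784 1.0483 0.4096 0.0205]
Step 4: x=[4.0338 7.6877 10.2537 13.0247] v=[-1.2085 0.3741 0.7312 0.1032]
Step 5: x=[3.8967 7.5885 10.4327 13.0820] v=[-0.6854 -0.4962 0.8952 0.2864]
Step 6: x=[3.8703 7.3536 10.5806 13.1954] v=[-0.1320 -1.1743 0.7393 0.5670]
Step 7: x=[3.9212 7.0777 10.6305 13.3704] v=[0.2546 -1.3793 0.2495 0.8752]

Answer: 3.9212 7.0777 10.6305 13.3704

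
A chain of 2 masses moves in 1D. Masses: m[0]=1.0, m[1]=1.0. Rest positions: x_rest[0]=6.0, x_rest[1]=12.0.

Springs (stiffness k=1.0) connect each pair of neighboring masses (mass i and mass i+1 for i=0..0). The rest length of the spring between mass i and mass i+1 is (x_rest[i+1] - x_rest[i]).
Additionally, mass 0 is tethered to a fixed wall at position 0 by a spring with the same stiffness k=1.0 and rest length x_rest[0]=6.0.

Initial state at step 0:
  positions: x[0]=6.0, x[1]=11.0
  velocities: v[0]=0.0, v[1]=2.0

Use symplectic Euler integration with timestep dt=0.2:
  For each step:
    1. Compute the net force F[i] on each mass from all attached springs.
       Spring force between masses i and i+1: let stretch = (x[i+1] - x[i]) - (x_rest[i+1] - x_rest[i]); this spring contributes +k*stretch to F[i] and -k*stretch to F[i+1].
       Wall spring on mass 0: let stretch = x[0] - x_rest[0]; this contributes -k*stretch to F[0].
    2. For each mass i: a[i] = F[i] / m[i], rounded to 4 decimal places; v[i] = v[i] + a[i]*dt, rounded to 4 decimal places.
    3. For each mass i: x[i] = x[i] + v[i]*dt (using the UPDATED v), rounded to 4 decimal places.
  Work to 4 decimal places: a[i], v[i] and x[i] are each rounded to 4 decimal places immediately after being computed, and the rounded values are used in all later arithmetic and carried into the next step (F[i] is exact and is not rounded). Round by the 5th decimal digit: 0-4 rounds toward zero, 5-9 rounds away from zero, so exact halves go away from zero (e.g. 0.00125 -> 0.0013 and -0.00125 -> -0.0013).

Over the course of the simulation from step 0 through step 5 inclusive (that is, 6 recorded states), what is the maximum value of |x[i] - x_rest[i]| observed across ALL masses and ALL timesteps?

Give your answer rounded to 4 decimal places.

Step 0: x=[6.0000 11.0000] v=[0.0000 2.0000]
Step 1: x=[5.9600 11.4400] v=[-0.2000 2.2000]
Step 2: x=[5.9008 11.9008] v=[-0.2960 2.3040]
Step 3: x=[5.8456 12.3616] v=[-0.2762 2.3040]
Step 4: x=[5.8172 12.8018] v=[-0.1421 2.2008]
Step 5: x=[5.8355 13.2026] v=[0.0914 2.0039]
Max displacement = 1.2026

Answer: 1.2026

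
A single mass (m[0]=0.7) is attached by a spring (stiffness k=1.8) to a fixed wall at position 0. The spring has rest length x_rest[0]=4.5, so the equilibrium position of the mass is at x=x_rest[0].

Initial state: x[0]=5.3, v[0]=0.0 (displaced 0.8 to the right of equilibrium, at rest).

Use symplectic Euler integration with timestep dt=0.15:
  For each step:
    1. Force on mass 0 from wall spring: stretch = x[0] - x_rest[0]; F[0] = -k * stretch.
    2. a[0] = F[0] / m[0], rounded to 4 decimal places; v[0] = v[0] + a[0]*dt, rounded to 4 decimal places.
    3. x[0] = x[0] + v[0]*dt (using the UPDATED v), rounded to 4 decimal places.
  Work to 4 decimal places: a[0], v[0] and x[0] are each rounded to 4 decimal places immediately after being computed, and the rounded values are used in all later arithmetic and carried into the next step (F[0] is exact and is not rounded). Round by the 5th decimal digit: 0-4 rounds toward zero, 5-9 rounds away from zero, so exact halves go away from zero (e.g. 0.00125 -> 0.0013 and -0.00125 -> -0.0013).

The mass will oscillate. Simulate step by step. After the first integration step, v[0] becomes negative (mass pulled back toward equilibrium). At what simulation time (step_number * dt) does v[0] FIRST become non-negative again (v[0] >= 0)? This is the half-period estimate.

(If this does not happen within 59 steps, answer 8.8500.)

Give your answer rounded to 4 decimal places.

Answer: 2.1000

Derivation:
Step 0: x=[5.3000] v=[0.0000]
Step 1: x=[5.2537] v=[-0.3086]
Step 2: x=[5.1638] v=[-0.5993]
Step 3: x=[5.0355] v=[-0.8553]
Step 4: x=[4.8762] v=[-1.0619]
Step 5: x=[4.6952] v=[-1.2070]
Step 6: x=[4.5029] v=[-1.2823]
Step 7: x=[4.3104] v=[-1.2834]
Step 8: x=[4.1289] v=[-1.2103]
Step 9: x=[3.9688] v=[-1.0672]
Step 10: x=[3.8395] v=[-0.8623]
Step 11: x=[3.7484] v=[-0.6075]
Step 12: x=[3.7008] v=[-0.3176]
Step 13: x=[3.6994] v=[-0.0093]
Step 14: x=[3.7443] v=[0.2995]
First v>=0 after going negative at step 14, time=2.1000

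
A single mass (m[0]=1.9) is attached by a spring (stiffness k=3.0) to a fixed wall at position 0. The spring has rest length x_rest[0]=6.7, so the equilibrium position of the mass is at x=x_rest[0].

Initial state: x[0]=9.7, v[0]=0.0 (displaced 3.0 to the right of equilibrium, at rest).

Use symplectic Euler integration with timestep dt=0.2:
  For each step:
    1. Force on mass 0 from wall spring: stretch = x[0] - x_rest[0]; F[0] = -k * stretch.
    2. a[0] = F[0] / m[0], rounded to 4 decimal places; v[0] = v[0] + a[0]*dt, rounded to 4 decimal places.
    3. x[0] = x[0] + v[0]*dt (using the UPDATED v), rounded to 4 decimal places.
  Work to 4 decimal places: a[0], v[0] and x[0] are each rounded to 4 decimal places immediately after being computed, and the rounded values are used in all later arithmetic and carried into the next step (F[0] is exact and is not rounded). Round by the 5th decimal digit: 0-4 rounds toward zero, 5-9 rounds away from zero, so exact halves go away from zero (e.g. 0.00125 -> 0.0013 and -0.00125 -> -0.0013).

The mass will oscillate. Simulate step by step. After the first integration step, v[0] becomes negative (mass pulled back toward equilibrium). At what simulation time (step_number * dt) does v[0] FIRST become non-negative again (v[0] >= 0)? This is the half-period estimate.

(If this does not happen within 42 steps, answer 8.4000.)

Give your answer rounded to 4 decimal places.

Answer: 2.6000

Derivation:
Step 0: x=[9.7000] v=[0.0000]
Step 1: x=[9.5105] v=[-0.9474]
Step 2: x=[9.1435] v=[-1.8349]
Step 3: x=[8.6222] v=[-2.6065]
Step 4: x=[7.9795] v=[-3.2135]
Step 5: x=[7.2560] v=[-3.6176]
Step 6: x=[6.4974] v=[-3.7932]
Step 7: x=[5.7516] v=[-3.7292]
Step 8: x=[5.0657] v=[-3.4297]
Step 9: x=[4.4830] v=[-2.9136]
Step 10: x=[4.0403] v=[-2.2135]
Step 11: x=[3.7656] v=[-1.3736]
Step 12: x=[3.6762] v=[-0.4469]
Step 13: x=[3.7778] v=[0.5080]
First v>=0 after going negative at step 13, time=2.6000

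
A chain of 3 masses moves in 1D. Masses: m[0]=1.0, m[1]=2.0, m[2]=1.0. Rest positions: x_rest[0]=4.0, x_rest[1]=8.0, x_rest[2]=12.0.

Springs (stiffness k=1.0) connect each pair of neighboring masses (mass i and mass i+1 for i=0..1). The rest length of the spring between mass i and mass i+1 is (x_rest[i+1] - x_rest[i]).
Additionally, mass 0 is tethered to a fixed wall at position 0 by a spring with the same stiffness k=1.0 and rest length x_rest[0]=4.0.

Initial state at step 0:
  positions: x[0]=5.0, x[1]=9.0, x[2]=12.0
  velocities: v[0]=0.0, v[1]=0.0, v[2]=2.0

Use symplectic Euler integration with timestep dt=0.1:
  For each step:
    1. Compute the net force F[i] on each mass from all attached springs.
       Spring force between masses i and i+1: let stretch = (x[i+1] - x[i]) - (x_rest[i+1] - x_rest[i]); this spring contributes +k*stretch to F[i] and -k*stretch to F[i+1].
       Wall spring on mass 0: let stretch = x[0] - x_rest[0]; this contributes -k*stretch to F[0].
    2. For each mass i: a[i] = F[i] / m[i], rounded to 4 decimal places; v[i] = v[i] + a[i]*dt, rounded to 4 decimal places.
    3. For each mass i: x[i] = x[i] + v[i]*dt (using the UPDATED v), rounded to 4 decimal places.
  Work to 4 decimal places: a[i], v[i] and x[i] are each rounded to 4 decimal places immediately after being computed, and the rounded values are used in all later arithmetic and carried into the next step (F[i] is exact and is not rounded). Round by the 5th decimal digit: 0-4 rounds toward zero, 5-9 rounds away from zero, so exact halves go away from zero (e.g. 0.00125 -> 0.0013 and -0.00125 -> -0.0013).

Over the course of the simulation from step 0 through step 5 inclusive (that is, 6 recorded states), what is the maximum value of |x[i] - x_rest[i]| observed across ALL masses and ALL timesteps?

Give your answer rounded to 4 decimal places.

Answer: 1.1055

Derivation:
Step 0: x=[5.0000 9.0000 12.0000] v=[0.0000 0.0000 2.0000]
Step 1: x=[4.9900 8.9950 12.2100] v=[-0.1000 -0.0500 2.1000]
Step 2: x=[4.9702 8.9861 12.4279] v=[-0.1985 -0.0895 2.1785]
Step 3: x=[4.9408 8.9743 12.6513] v=[-0.2939 -0.1182 2.2343]
Step 4: x=[4.9023 8.9607 12.8780] v=[-0.3846 -0.1360 2.2666]
Step 5: x=[4.8554 8.9464 13.1055] v=[-0.4690 -0.1431 2.2749]
Max displacement = 1.1055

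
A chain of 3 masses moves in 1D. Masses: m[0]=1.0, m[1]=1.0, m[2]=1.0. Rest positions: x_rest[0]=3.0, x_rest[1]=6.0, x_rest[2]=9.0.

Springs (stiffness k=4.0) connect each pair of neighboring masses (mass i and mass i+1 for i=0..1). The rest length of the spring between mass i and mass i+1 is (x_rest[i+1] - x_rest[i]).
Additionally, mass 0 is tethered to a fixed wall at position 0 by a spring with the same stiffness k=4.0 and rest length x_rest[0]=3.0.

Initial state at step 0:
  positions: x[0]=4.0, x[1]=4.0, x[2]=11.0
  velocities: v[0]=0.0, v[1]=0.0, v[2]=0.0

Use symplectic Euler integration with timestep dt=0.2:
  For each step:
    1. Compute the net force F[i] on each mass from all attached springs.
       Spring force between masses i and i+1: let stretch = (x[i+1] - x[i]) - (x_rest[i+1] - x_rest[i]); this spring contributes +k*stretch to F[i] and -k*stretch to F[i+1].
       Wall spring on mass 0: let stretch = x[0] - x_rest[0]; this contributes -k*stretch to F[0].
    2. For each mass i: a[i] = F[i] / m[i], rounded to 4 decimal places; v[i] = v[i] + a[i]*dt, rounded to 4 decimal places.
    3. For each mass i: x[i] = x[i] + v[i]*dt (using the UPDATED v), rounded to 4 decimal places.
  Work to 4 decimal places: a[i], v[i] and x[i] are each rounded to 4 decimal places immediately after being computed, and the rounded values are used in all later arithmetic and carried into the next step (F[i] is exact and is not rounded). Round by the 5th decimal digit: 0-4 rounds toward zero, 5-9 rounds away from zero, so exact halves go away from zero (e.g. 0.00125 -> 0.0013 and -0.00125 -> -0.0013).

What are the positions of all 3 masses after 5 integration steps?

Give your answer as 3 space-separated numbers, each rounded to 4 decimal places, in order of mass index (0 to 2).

Step 0: x=[4.0000 4.0000 11.0000] v=[0.0000 0.0000 0.0000]
Step 1: x=[3.3600 5.1200 10.3600] v=[-3.2000 5.6000 -3.2000]
Step 2: x=[2.4640 6.7968 9.3616] v=[-4.4800 8.3840 -4.9920]
Step 3: x=[1.8670 8.1907 8.4328] v=[-2.9850 6.9696 -4.6438]
Step 4: x=[1.9831 8.6116 7.9453] v=[0.5804 2.1043 -2.4375]
Step 5: x=[2.8424 7.8653 8.0444] v=[4.2967 -3.7315 0.4955]

Answer: 2.8424 7.8653 8.0444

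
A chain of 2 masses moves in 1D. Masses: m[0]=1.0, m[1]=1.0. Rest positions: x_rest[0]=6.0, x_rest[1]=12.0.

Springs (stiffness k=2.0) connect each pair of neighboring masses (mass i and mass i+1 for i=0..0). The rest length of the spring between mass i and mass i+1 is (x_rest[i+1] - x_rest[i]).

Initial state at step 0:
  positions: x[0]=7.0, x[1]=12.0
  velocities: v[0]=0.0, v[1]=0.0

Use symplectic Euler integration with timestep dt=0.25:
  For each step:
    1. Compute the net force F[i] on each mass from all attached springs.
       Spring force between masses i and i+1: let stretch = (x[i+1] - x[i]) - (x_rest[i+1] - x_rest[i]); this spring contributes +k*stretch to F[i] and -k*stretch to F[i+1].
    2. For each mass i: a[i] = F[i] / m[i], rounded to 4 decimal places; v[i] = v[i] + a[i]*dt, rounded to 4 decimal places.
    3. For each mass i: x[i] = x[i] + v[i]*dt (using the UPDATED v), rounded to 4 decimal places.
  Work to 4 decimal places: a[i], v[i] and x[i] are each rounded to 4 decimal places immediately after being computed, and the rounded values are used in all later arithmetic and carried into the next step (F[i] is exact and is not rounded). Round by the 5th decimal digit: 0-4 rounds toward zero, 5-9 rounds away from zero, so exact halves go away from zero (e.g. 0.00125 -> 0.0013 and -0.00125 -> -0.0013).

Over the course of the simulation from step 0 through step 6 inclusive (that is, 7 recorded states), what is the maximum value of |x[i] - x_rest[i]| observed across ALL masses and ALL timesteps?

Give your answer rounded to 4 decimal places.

Answer: 1.0113

Derivation:
Step 0: x=[7.0000 12.0000] v=[0.0000 0.0000]
Step 1: x=[6.8750 12.1250] v=[-0.5000 0.5000]
Step 2: x=[6.6563 12.3438] v=[-0.8750 0.8750]
Step 3: x=[6.3985 12.6016] v=[-1.0313 1.0313]
Step 4: x=[6.1661 12.8341] v=[-0.9298 0.9298]
Step 5: x=[6.0172 12.9831] v=[-0.5958 0.5958]
Step 6: x=[5.9890 13.0113] v=[-0.1129 0.1129]
Max displacement = 1.0113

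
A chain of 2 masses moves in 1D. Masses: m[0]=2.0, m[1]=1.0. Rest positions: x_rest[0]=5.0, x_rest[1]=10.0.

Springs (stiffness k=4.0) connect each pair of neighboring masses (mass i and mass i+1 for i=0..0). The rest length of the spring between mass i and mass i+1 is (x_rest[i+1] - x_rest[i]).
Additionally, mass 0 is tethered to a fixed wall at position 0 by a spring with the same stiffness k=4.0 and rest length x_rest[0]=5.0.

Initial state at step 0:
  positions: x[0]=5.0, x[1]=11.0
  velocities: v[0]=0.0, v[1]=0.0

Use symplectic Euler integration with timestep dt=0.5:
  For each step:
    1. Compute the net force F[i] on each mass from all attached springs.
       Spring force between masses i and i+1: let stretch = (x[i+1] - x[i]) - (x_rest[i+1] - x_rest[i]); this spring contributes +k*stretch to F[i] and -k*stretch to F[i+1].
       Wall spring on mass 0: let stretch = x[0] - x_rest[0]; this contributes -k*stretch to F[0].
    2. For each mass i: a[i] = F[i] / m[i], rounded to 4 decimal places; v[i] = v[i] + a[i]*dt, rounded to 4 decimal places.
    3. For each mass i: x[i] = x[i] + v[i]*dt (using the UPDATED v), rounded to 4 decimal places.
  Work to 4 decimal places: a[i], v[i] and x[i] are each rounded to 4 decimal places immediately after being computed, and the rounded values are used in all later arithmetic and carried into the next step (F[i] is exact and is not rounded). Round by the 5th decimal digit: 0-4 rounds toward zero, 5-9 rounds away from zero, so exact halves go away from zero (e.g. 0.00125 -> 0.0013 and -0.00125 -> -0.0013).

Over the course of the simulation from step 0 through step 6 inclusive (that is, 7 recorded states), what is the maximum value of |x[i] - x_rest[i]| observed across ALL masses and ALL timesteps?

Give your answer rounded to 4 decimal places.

Answer: 1.1250

Derivation:
Step 0: x=[5.0000 11.0000] v=[0.0000 0.0000]
Step 1: x=[5.5000 10.0000] v=[1.0000 -2.0000]
Step 2: x=[5.5000 9.5000] v=[0.0000 -1.0000]
Step 3: x=[4.7500 10.0000] v=[-1.5000 1.0000]
Step 4: x=[4.2500 10.2500] v=[-1.0000 0.5000]
Step 5: x=[4.6250 9.5000] v=[0.7500 -1.5000]
Step 6: x=[5.1250 8.8750] v=[1.0000 -1.2500]
Max displacement = 1.1250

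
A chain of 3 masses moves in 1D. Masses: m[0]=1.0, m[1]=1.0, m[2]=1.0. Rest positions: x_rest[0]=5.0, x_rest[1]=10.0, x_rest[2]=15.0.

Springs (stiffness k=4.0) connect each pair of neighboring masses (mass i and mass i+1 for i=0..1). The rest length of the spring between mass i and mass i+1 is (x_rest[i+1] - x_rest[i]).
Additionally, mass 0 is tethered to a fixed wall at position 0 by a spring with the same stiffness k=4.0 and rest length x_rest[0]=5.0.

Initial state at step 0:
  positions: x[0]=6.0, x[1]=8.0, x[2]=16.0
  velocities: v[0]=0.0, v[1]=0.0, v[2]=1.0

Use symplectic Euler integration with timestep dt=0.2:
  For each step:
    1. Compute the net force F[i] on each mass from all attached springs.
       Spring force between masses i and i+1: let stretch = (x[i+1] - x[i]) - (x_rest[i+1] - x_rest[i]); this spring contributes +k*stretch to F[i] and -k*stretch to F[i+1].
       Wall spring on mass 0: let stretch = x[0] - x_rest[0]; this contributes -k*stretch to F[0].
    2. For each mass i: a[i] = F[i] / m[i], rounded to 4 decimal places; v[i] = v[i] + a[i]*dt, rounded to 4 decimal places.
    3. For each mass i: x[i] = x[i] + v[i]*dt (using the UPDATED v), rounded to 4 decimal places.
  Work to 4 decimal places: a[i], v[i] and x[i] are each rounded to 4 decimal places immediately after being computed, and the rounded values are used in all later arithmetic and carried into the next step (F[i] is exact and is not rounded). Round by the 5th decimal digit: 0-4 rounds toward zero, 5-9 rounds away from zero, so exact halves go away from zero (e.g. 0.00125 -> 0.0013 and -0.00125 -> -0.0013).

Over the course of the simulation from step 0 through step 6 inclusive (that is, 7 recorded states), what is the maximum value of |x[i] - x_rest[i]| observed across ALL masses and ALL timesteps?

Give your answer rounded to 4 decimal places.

Step 0: x=[6.0000 8.0000 16.0000] v=[0.0000 0.0000 1.0000]
Step 1: x=[5.3600 8.9600 15.7200] v=[-3.2000 4.8000 -1.4000]
Step 2: x=[4.4384 10.4256 15.1584] v=[-4.6080 7.3280 -2.8080]
Step 3: x=[3.7646 11.6905 14.6396] v=[-3.3690 6.3245 -2.5942]
Step 4: x=[3.7566 12.1591 14.4489] v=[-0.0400 2.3431 -0.9535]
Step 5: x=[4.4919 11.6497 14.6918] v=[3.6767 -2.5471 1.2147]
Step 6: x=[5.6538 10.4818 15.2480] v=[5.8094 -5.8397 2.7810]
Max displacement = 2.1591

Answer: 2.1591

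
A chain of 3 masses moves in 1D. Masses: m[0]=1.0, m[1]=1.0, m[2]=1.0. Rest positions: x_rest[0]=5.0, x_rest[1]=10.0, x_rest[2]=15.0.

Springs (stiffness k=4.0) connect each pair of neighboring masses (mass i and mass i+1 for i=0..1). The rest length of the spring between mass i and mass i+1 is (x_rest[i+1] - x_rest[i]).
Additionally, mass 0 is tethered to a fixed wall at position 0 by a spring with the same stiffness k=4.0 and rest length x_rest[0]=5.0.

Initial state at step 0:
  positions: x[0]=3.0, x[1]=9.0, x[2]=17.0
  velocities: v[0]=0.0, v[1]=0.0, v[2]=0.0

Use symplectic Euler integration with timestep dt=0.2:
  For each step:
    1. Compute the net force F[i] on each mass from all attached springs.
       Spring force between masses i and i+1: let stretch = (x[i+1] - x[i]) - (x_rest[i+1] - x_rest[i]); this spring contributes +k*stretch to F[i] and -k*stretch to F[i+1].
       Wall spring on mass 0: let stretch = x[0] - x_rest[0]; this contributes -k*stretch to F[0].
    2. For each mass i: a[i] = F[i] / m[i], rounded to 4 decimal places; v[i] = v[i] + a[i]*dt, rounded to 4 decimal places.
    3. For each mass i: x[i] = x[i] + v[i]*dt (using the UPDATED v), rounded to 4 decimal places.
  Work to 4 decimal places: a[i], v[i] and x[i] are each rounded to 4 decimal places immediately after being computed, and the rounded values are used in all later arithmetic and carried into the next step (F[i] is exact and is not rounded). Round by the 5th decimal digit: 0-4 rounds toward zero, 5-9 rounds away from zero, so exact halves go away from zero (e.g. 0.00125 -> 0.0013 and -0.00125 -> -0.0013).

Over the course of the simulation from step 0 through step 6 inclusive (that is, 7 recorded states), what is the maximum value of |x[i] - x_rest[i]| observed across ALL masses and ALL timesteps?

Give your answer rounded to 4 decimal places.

Step 0: x=[3.0000 9.0000 17.0000] v=[0.0000 0.0000 0.0000]
Step 1: x=[3.4800 9.3200 16.5200] v=[2.4000 1.6000 -2.4000]
Step 2: x=[4.3376 9.8576 15.6880] v=[4.2880 2.6880 -4.1600]
Step 3: x=[5.3844 10.4449 14.7231] v=[5.2339 2.9363 -4.8243]
Step 4: x=[6.3794 10.9070 13.8737] v=[4.9748 2.3105 -4.2469]
Step 5: x=[7.0781 11.1194 13.3496] v=[3.4934 1.0618 -2.6203]
Step 6: x=[7.2909 11.0420 13.2687] v=[1.0640 -0.3871 -0.4045]
Max displacement = 2.2909

Answer: 2.2909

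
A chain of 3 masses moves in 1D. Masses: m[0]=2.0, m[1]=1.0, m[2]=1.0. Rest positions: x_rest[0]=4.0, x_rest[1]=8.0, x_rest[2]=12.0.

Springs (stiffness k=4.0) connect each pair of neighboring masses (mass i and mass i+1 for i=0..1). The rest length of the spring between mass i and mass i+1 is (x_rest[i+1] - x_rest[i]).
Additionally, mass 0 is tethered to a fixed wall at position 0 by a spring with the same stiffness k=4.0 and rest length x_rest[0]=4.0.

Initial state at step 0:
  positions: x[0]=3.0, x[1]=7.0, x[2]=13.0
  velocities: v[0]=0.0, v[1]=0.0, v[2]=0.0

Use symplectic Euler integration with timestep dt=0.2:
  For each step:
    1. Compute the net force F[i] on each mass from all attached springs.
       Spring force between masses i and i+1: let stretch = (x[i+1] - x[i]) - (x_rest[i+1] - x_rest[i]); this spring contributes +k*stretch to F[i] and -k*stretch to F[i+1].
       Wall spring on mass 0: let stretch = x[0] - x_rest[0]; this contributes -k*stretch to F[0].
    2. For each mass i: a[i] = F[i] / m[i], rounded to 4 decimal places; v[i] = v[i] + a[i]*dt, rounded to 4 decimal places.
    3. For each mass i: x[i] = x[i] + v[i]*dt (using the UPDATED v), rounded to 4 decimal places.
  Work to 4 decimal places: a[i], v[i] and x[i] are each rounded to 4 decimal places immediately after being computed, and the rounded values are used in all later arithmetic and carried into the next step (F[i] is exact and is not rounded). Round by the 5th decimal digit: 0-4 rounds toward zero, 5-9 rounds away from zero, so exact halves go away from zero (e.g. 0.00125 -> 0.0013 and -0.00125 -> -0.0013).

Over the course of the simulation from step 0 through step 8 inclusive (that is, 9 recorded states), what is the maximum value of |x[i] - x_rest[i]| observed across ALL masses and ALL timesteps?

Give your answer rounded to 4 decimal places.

Answer: 1.1653

Derivation:
Step 0: x=[3.0000 7.0000 13.0000] v=[0.0000 0.0000 0.0000]
Step 1: x=[3.0800 7.3200 12.6800] v=[0.4000 1.6000 -1.6000]
Step 2: x=[3.2528 7.8192 12.1424] v=[0.8640 2.4960 -2.6880]
Step 3: x=[3.5307 8.2795 11.5531] v=[1.3894 2.3014 -2.9466]
Step 4: x=[3.9060 8.5037 11.0800] v=[1.8766 1.1212 -2.3655]
Step 5: x=[4.3367 8.4045 10.8347] v=[2.1533 -0.4959 -1.2265]
Step 6: x=[4.7458 8.0433 10.8406] v=[2.0457 -1.8060 0.0293]
Step 7: x=[5.0391 7.6021 11.0389] v=[1.4664 -2.2062 0.9915]
Step 8: x=[5.1343 7.3007 11.3273] v=[0.4760 -1.5072 1.4421]
Max displacement = 1.1653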